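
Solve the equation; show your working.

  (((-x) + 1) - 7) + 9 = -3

Step 1. [(((-x) + 1) - 7) + 9 = -3] peel the +9: subtract 9 from each side, so sub: ((-x) + 1) - 7 = -12.
Step 2. [((-x) + 1) - 7 = -12] peel the -7: add 7 from each side ⇒ sub: (-x) + 1 = -5.
Step 3. [(-x) + 1 = -5] peel the +1: subtract 1 from each side, so sub: -x = -6.
Step 4. [-x = -6] LHS negated; negate both sides. So neg: x = 6.

Answer: x ∈ {6}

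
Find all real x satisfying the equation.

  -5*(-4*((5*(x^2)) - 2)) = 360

Step 1. [-5*(-4*((5*(x^2)) - 2)) = 360] divide by the outer -5 ⇒ div: -4*((5*(x^2)) - 2) = -72.
Step 2. [-4*((5*(x^2)) - 2) = -72] divide by the outer -4. So div: (5*(x^2)) - 2 = 18.
Step 3. [(5*(x^2)) - 2 = 18] the outer -2 inverts by adding 2 ⇒ sub: 5*(x^2) = 20.
Step 4. [5*(x^2) = 20] 5·(inner) — divide through by 5, so div: x^2 = 4.
Step 5. [x^2 = 4] √ both sides: 4 ≥ 0 gives two branches. So sqrt: x = 2 or -2.

Answer: x ∈ {-2, 2}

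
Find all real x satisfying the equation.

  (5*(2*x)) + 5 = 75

Step 1. [(5*(2*x)) + 5 = 75] 5 divides every term; factor it out ⇒ factor: (2*x) + 1 = 15.
Step 2. [(2*x) + 1 = 15] subtract 1: x sits inside (… + 1). So sub: 2*x = 14.
Step 3. [2*x = 14] LHS = 2·(…); ÷2 both sides ⇒ div: x = 7.

Answer: x ∈ {7}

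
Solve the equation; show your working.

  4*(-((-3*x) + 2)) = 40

Step 1. [4*(-((-3*x) + 2)) = 40] 4 out front; divide by 4, so div: -((-3*x) + 2) = 10.
Step 2. [-((-3*x) + 2) = 10] leading − — multiply by −1, so neg: (-3*x) + 2 = -10.
Step 3. [(-3*x) + 2 = -10] peel the +2: subtract 2 from each side, so sub: -3*x = -12.
Step 4. [-3*x = -12] -3·(inner) — divide through by -3 ⇒ div: x = 4.

Answer: x ∈ {4}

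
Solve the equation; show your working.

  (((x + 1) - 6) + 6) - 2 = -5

Step 1. [(((x + 1) - 6) + 6) - 2 = -5] 2 comes off first (add 2) ⇒ sub: ((x + 1) - 6) + 6 = -3.
Step 2. [((x + 1) - 6) + 6 = -3] subtract 6: x sits inside (… + 6), so sub: (x + 1) - 6 = -9.
Step 3. [(x + 1) - 6 = -9] 6 comes off first (add 6). So sub: x + 1 = -3.
Step 4. [x + 1 = -3] peel the +1: subtract 1 from each side, so sub: x = -4.

Answer: x ∈ {-4}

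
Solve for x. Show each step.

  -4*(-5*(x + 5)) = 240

Step 1. [-4*(-5*(x + 5)) = 240] -4 out front; divide by -4. So div: -5*(x + 5) = -60.
Step 2. [-5*(x + 5) = -60] divide by the outer -5. So div: x + 5 = 12.
Step 3. [x + 5 = 12] subtract 5: x sits inside (… + 5), so sub: x = 7.

Answer: x ∈ {7}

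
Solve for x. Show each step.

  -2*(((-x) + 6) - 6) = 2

Step 1. [-2*(((-x) + 6) - 6) = 2] divide by the outer -2, so div: ((-x) + 6) - 6 = -1.
Step 2. [((-x) + 6) - 6 = -1] -6 is outermost — add 6 both sides. So sub: (-x) + 6 = 5.
Step 3. [(-x) + 6 = 5] peel the +6: subtract 6 from each side. So sub: -x = -1.
Step 4. [-x = -1] flip signs both sides, so neg: x = 1.

Answer: x ∈ {1}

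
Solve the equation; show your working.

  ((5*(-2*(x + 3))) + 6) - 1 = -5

Step 1. [((5*(-2*(x + 3))) + 6) - 1 = -5] add 1: x sits inside (… - 1), so sub: (5*(-2*(x + 3))) + 6 = -4.
Step 2. [(5*(-2*(x + 3))) + 6 = -4] 6 comes off first (subtract 6) ⇒ sub: 5*(-2*(x + 3)) = -10.
Step 3. [5*(-2*(x + 3)) = -10] LHS = 5·(…); ÷5 both sides ⇒ div: -2*(x + 3) = -2.
Step 4. [-2*(x + 3) = -2] -2 out front; divide by -2 ⇒ div: x + 3 = 1.
Step 5. [x + 3 = 1] subtract 3: x sits inside (… + 3), so sub: x = -2.

Answer: x ∈ {-2}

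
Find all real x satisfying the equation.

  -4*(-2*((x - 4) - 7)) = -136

Step 1. [-4*(-2*((x - 4) - 7)) = -136] LHS = -4·(…); ÷-4 both sides, so div: -2*((x - 4) - 7) = 34.
Step 2. [-2*((x - 4) - 7) = 34] LHS = -2·(…); ÷-2 both sides ⇒ div: (x - 4) - 7 = -17.
Step 3. [(x - 4) - 7 = -17] peel the -7: add 7 from each side. So sub: x - 4 = -10.
Step 4. [x - 4 = -10] 4 comes off first (add 4). So sub: x = -6.

Answer: x ∈ {-6}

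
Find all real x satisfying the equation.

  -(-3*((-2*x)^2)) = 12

Step 1. [-(-3*((-2*x)^2)) = 12] flip signs both sides, so neg: -3*((-2*x)^2) = -12.
Step 2. [-3*((-2*x)^2) = -12] divide by the outer -3, so div: (-2*x)^2 = 4.
Step 3. [(-2*x)^2 = 4] √ both sides: 4 ≥ 0 gives two branches ⇒ sqrt: -2*x = 2 or -2.
Step 4. [-2*x = 2 or -2] LHS = -2·(…); ÷-2 both sides, so div: x = -1 or 1.

Answer: x ∈ {-1, 1}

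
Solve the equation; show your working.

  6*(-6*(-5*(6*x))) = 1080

Step 1. [6*(-6*(-5*(6*x))) = 1080] leading coefficient 6: divide by 6, so div: -6*(-5*(6*x)) = 180.
Step 2. [-6*(-5*(6*x)) = 180] LHS = -6·(…); ÷-6 both sides, so div: -5*(6*x) = -30.
Step 3. [-5*(6*x) = -30] -5·(inner) — divide through by -5 ⇒ div: 6*x = 6.
Step 4. [6*x = 6] leading coefficient 6: divide by 6 ⇒ div: x = 1.

Answer: x ∈ {1}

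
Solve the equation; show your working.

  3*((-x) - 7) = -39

Step 1. [3*((-x) - 7) = -39] divide by the outer 3 ⇒ div: (-x) - 7 = -13.
Step 2. [(-x) - 7 = -13] peel the -7: add 7 from each side, so sub: -x = -6.
Step 3. [-x = -6] LHS negated; negate both sides ⇒ neg: x = 6.

Answer: x ∈ {6}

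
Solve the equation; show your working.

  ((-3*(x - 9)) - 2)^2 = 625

Step 1. [((-3*(x - 9)) - 2)^2 = 625] √ both sides: 625 ≥ 0 gives two branches ⇒ sqrt: (-3*(x - 9)) - 2 = 25 or -25.
Step 2. [(-3*(x - 9)) - 2 = 25 or -25] 2 comes off first (add 2) ⇒ sub: -3*(x - 9) = 27 or -23.
Step 3. [-3*(x - 9) = 27 or -23] -3 out front; divide by -3. So div: x - 9 = -9 or 23/3.
Step 4. [x - 9 = -9 or 23/3] 9 comes off first (add 9) ⇒ sub: x = 0 or 50/3.

Answer: x ∈ {0, 50/3}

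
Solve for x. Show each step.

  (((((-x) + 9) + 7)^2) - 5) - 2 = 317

Step 1. [(((((-x) + 9) + 7)^2) - 5) - 2 = 317] 2 comes off first (add 2) ⇒ sub: ((((-x) + 9) + 7)^2) - 5 = 319.
Step 2. [((((-x) + 9) + 7)^2) - 5 = 319] peel the -5: add 5 from each side. So sub: (((-x) + 9) + 7)^2 = 324.
Step 3. [(((-x) + 9) + 7)^2 = 324] LHS squared, RHS 324 ≥ 0: apply √ (±) ⇒ sqrt: ((-x) + 9) + 7 = 18 or -18.
Step 4. [((-x) + 9) + 7 = 18 or -18] peel the +7: subtract 7 from each side. So sub: (-x) + 9 = 11 or -25.
Step 5. [(-x) + 9 = 11 or -25] subtract 9: x sits inside (… + 9) ⇒ sub: -x = 2 or -34.
Step 6. [-x = 2 or -34] LHS negated; negate both sides. So neg: x = -2 or 34.

Answer: x ∈ {-2, 34}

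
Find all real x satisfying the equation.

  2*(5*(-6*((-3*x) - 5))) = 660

Step 1. [2*(5*(-6*((-3*x) - 5))) = 660] 2·(inner) — divide through by 2 ⇒ div: 5*(-6*((-3*x) - 5)) = 330.
Step 2. [5*(-6*((-3*x) - 5)) = 330] leading coefficient 5: divide by 5. So div: -6*((-3*x) - 5) = 66.
Step 3. [-6*((-3*x) - 5) = 66] -6 out front; divide by -6 ⇒ div: (-3*x) - 5 = -11.
Step 4. [(-3*x) - 5 = -11] -5 is outermost — add 5 both sides. So sub: -3*x = -6.
Step 5. [-3*x = -6] -3·(inner) — divide through by -3 ⇒ div: x = 2.

Answer: x ∈ {2}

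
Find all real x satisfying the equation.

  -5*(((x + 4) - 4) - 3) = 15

Step 1. [-5*(((x + 4) - 4) - 3) = 15] LHS = -5·(…); ÷-5 both sides, so div: ((x + 4) - 4) - 3 = -3.
Step 2. [((x + 4) - 4) - 3 = -3] the outer -3 inverts by adding 3. So sub: (x + 4) - 4 = 0.
Step 3. [(x + 4) - 4 = 0] peel the -4: add 4 from each side. So sub: x + 4 = 4.
Step 4. [x + 4 = 4] 4 comes off first (subtract 4) ⇒ sub: x = 0.

Answer: x ∈ {0}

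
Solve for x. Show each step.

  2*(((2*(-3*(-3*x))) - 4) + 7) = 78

Step 1. [2*(((2*(-3*(-3*x))) - 4) + 7) = 78] 2 out front; divide by 2. So div: ((2*(-3*(-3*x))) - 4) + 7 = 39.
Step 2. [((2*(-3*(-3*x))) - 4) + 7 = 39] 7 comes off first (subtract 7) ⇒ sub: (2*(-3*(-3*x))) - 4 = 32.
Step 3. [(2*(-3*(-3*x))) - 4 = 32] 2 divides every term; factor it out, so factor: (-3*(-3*x)) - 2 = 16.
Step 4. [(-3*(-3*x)) - 2 = 16] 2 comes off first (add 2) ⇒ sub: -3*(-3*x) = 18.
Step 5. [-3*(-3*x) = 18] LHS = -3·(…); ÷-3 both sides ⇒ div: -3*x = -6.
Step 6. [-3*x = -6] -3·(inner) — divide through by -3, so div: x = 2.

Answer: x ∈ {2}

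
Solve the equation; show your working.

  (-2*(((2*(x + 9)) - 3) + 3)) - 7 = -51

Step 1. [(-2*(((2*(x + 9)) - 3) + 3)) - 7 = -51] peel the -7: add 7 from each side. So sub: -2*(((2*(x + 9)) - 3) + 3) = -44.
Step 2. [-2*(((2*(x + 9)) - 3) + 3) = -44] divide by the outer -2, so div: ((2*(x + 9)) - 3) + 3 = 22.
Step 3. [((2*(x + 9)) - 3) + 3 = 22] subtract 3: x sits inside (… + 3) ⇒ sub: (2*(x + 9)) - 3 = 19.
Step 4. [(2*(x + 9)) - 3 = 19] add 3: x sits inside (… - 3). So sub: 2*(x + 9) = 22.
Step 5. [2*(x + 9) = 22] LHS = 2·(…); ÷2 both sides, so div: x + 9 = 11.
Step 6. [x + 9 = 11] peel the +9: subtract 9 from each side. So sub: x = 2.

Answer: x ∈ {2}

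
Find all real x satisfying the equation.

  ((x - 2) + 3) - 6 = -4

Step 1. [((x - 2) + 3) - 6 = -4] 6 comes off first (add 6). So sub: (x - 2) + 3 = 2.
Step 2. [(x - 2) + 3 = 2] 3 comes off first (subtract 3). So sub: x - 2 = -1.
Step 3. [x - 2 = -1] the outer -2 inverts by adding 2, so sub: x = 1.

Answer: x ∈ {1}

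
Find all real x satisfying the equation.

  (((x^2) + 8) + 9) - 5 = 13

Step 1. [(((x^2) + 8) + 9) - 5 = 13] peel the -5: add 5 from each side ⇒ sub: ((x^2) + 8) + 9 = 18.
Step 2. [((x^2) + 8) + 9 = 18] 9 comes off first (subtract 9). So sub: (x^2) + 8 = 9.
Step 3. [(x^2) + 8 = 9] peel the +8: subtract 8 from each side. So sub: x^2 = 1.
Step 4. [x^2 = 1] √ both sides: 1 ≥ 0 gives two branches ⇒ sqrt: x = 1 or -1.

Answer: x ∈ {-1, 1}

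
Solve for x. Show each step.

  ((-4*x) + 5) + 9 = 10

Step 1. [((-4*x) + 5) + 9 = 10] 9 comes off first (subtract 9) ⇒ sub: (-4*x) + 5 = 1.
Step 2. [(-4*x) + 5 = 1] 5 comes off first (subtract 5), so sub: -4*x = -4.
Step 3. [-4*x = -4] LHS = -4·(…); ÷-4 both sides ⇒ div: x = 1.

Answer: x ∈ {1}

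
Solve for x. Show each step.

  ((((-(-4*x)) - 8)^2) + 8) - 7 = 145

Step 1. [((((-(-4*x)) - 8)^2) + 8) - 7 = 145] -7 is outermost — add 7 both sides ⇒ sub: (((-(-4*x)) - 8)^2) + 8 = 152.
Step 2. [(((-(-4*x)) - 8)^2) + 8 = 152] 8 comes off first (subtract 8) ⇒ sub: ((-(-4*x)) - 8)^2 = 144.
Step 3. [((-(-4*x)) - 8)^2 = 144] √ both sides: 144 ≥ 0 gives two branches, so sqrt: (-(-4*x)) - 8 = 12 or -12.
Step 4. [(-(-4*x)) - 8 = 12 or -12] add 8: x sits inside (… - 8), so sub: -(-4*x) = 20 or -4.
Step 5. [-(-4*x) = 20 or -4] leading − — multiply by −1, so neg: -4*x = -20 or 4.
Step 6. [-4*x = -20 or 4] leading coefficient -4: divide by -4 ⇒ div: x = 5 or -1.

Answer: x ∈ {-1, 5}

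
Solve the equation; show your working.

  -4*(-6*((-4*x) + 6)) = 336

Step 1. [-4*(-6*((-4*x) + 6)) = 336] -4·(inner) — divide through by -4 ⇒ div: -6*((-4*x) + 6) = -84.
Step 2. [-6*((-4*x) + 6) = -84] -6 out front; divide by -6 ⇒ div: (-4*x) + 6 = 14.
Step 3. [(-4*x) + 6 = 14] 6 comes off first (subtract 6), so sub: -4*x = 8.
Step 4. [-4*x = 8] -4 out front; divide by -4, so div: x = -2.

Answer: x ∈ {-2}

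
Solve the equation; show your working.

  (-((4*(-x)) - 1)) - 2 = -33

Step 1. [(-((4*(-x)) - 1)) - 2 = -33] 2 comes off first (add 2). So sub: -((4*(-x)) - 1) = -31.
Step 2. [-((4*(-x)) - 1) = -31] leading − — multiply by −1, so neg: (4*(-x)) - 1 = 31.
Step 3. [(4*(-x)) - 1 = 31] -1 is outermost — add 1 both sides. So sub: 4*(-x) = 32.
Step 4. [4*(-x) = 32] divide by the outer 4. So div: -x = 8.
Step 5. [-x = 8] leading − — multiply by −1, so neg: x = -8.

Answer: x ∈ {-8}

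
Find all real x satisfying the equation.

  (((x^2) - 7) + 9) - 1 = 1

Step 1. [(((x^2) - 7) + 9) - 1 = 1] 1 comes off first (add 1), so sub: ((x^2) - 7) + 9 = 2.
Step 2. [((x^2) - 7) + 9 = 2] the outer +9 inverts by subtracting 9 ⇒ sub: (x^2) - 7 = -7.
Step 3. [(x^2) - 7 = -7] 7 comes off first (add 7), so sub: x^2 = 0.
Step 4. [x^2 = 0] LHS squared, RHS 0 ≥ 0: apply √ (±), so sqrt: x = 0.

Answer: x ∈ {0}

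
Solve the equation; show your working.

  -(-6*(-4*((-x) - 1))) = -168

Step 1. [-(-6*(-4*((-x) - 1))) = -168] LHS negated; negate both sides, so neg: -6*(-4*((-x) - 1)) = 168.
Step 2. [-6*(-4*((-x) - 1)) = 168] -6·(inner) — divide through by -6. So div: -4*((-x) - 1) = -28.
Step 3. [-4*((-x) - 1) = -28] leading coefficient -4: divide by -4 ⇒ div: (-x) - 1 = 7.
Step 4. [(-x) - 1 = 7] -1 is outermost — add 1 both sides ⇒ sub: -x = 8.
Step 5. [-x = 8] leading − — multiply by −1, so neg: x = -8.

Answer: x ∈ {-8}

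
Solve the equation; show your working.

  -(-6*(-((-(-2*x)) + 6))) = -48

Step 1. [-(-6*(-((-(-2*x)) + 6))) = -48] flip signs both sides ⇒ neg: -6*(-((-(-2*x)) + 6)) = 48.
Step 2. [-6*(-((-(-2*x)) + 6)) = 48] -6·(inner) — divide through by -6 ⇒ div: -((-(-2*x)) + 6) = -8.
Step 3. [-((-(-2*x)) + 6) = -8] leading − — multiply by −1. So neg: (-(-2*x)) + 6 = 8.
Step 4. [(-(-2*x)) + 6 = 8] 6 comes off first (subtract 6), so sub: -(-2*x) = 2.
Step 5. [-(-2*x) = 2] LHS negated; negate both sides. So neg: -2*x = -2.
Step 6. [-2*x = -2] divide by the outer -2 ⇒ div: x = 1.

Answer: x ∈ {1}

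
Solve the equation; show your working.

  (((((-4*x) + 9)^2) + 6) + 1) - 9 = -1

Step 1. [(((((-4*x) + 9)^2) + 6) + 1) - 9 = -1] -9 is outermost — add 9 both sides. So sub: ((((-4*x) + 9)^2) + 6) + 1 = 8.
Step 2. [((((-4*x) + 9)^2) + 6) + 1 = 8] +1 is outermost — subtract 1 both sides ⇒ sub: (((-4*x) + 9)^2) + 6 = 7.
Step 3. [(((-4*x) + 9)^2) + 6 = 7] peel the +6: subtract 6 from each side. So sub: ((-4*x) + 9)^2 = 1.
Step 4. [((-4*x) + 9)^2 = 1] 1 ≥ 0, LHS is (·)² — take ±√, so sqrt: (-4*x) + 9 = 1 or -1.
Step 5. [(-4*x) + 9 = 1 or -1] peel the +9: subtract 9 from each side ⇒ sub: -4*x = -8 or -10.
Step 6. [-4*x = -8 or -10] -4·(inner) — divide through by -4, so div: x = 2 or 5/2.

Answer: x ∈ {2, 5/2}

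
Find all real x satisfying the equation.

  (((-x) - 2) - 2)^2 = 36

Step 1. [(((-x) - 2) - 2)^2 = 36] 36 ≥ 0, LHS is (·)² — take ±√ ⇒ sqrt: ((-x) - 2) - 2 = 6 or -6.
Step 2. [((-x) - 2) - 2 = 6 or -6] peel the -2: add 2 from each side. So sub: (-x) - 2 = 8 or -4.
Step 3. [(-x) - 2 = 8 or -4] the outer -2 inverts by adding 2 ⇒ sub: -x = 10 or -2.
Step 4. [-x = 10 or -2] flip signs both sides ⇒ neg: x = -10 or 2.

Answer: x ∈ {-10, 2}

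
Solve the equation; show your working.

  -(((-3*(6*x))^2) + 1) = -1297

Step 1. [-(((-3*(6*x))^2) + 1) = -1297] LHS negated; negate both sides, so neg: ((-3*(6*x))^2) + 1 = 1297.
Step 2. [((-3*(6*x))^2) + 1 = 1297] the outer +1 inverts by subtracting 1 ⇒ sub: (-3*(6*x))^2 = 1296.
Step 3. [(-3*(6*x))^2 = 1296] LHS squared, RHS 1296 ≥ 0: apply √ (±) ⇒ sqrt: -3*(6*x) = 36 or -36.
Step 4. [-3*(6*x) = 36 or -36] -3 out front; divide by -3, so div: 6*x = -12 or 12.
Step 5. [6*x = -12 or 12] 6·(inner) — divide through by 6. So div: x = -2 or 2.

Answer: x ∈ {-2, 2}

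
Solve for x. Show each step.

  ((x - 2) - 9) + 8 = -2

Step 1. [((x - 2) - 9) + 8 = -2] peel the +8: subtract 8 from each side. So sub: (x - 2) - 9 = -10.
Step 2. [(x - 2) - 9 = -10] -9 is outermost — add 9 both sides, so sub: x - 2 = -1.
Step 3. [x - 2 = -1] the outer -2 inverts by adding 2. So sub: x = 1.

Answer: x ∈ {1}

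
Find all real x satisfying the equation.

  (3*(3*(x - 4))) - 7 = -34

Step 1. [(3*(3*(x - 4))) - 7 = -34] peel the -7: add 7 from each side. So sub: 3*(3*(x - 4)) = -27.
Step 2. [3*(3*(x - 4)) = -27] 3 out front; divide by 3 ⇒ div: 3*(x - 4) = -9.
Step 3. [3*(x - 4) = -9] 3 out front; divide by 3, so div: x - 4 = -3.
Step 4. [x - 4 = -3] add 4: x sits inside (… - 4), so sub: x = 1.

Answer: x ∈ {1}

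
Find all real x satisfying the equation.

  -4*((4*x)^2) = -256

Step 1. [-4*((4*x)^2) = -256] leading coefficient -4: divide by -4. So div: (4*x)^2 = 64.
Step 2. [(4*x)^2 = 64] 64 ≥ 0, LHS is (·)² — take ±√ ⇒ sqrt: 4*x = 8 or -8.
Step 3. [4*x = 8 or -8] LHS = 4·(…); ÷4 both sides. So div: x = 2 or -2.

Answer: x ∈ {-2, 2}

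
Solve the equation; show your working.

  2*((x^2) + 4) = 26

Step 1. [2*((x^2) + 4) = 26] LHS = 2·(…); ÷2 both sides ⇒ div: (x^2) + 4 = 13.
Step 2. [(x^2) + 4 = 13] the outer +4 inverts by subtracting 4, so sub: x^2 = 9.
Step 3. [x^2 = 9] LHS squared, RHS 9 ≥ 0: apply √ (±). So sqrt: x = 3 or -3.

Answer: x ∈ {-3, 3}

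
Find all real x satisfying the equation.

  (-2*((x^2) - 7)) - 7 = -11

Step 1. [(-2*((x^2) - 7)) - 7 = -11] add 7: x sits inside (… - 7), so sub: -2*((x^2) - 7) = -4.
Step 2. [-2*((x^2) - 7) = -4] LHS = -2·(…); ÷-2 both sides. So div: (x^2) - 7 = 2.
Step 3. [(x^2) - 7 = 2] peel the -7: add 7 from each side. So sub: x^2 = 9.
Step 4. [x^2 = 9] LHS squared, RHS 9 ≥ 0: apply √ (±), so sqrt: x = 3 or -3.

Answer: x ∈ {-3, 3}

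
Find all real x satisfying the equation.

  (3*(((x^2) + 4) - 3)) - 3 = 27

Step 1. [(3*(((x^2) + 4) - 3)) - 3 = 27] common factor 3 (LHS and 27) — divide through. So factor: (((x^2) + 4) - 3) - 1 = 9.
Step 2. [(((x^2) + 4) - 3) - 1 = 9] peel the -1: add 1 from each side ⇒ sub: ((x^2) + 4) - 3 = 10.
Step 3. [((x^2) + 4) - 3 = 10] peel the -3: add 3 from each side ⇒ sub: (x^2) + 4 = 13.
Step 4. [(x^2) + 4 = 13] the outer +4 inverts by subtracting 4, so sub: x^2 = 9.
Step 5. [x^2 = 9] LHS squared, RHS 9 ≥ 0: apply √ (±) ⇒ sqrt: x = 3 or -3.

Answer: x ∈ {-3, 3}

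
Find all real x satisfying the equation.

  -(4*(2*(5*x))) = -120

Step 1. [-(4*(2*(5*x))) = -120] LHS negated; negate both sides, so neg: 4*(2*(5*x)) = 120.
Step 2. [4*(2*(5*x)) = 120] leading coefficient 4: divide by 4 ⇒ div: 2*(5*x) = 30.
Step 3. [2*(5*x) = 30] leading coefficient 2: divide by 2, so div: 5*x = 15.
Step 4. [5*x = 15] 5 out front; divide by 5, so div: x = 3.

Answer: x ∈ {3}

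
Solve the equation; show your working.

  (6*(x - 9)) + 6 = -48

Step 1. [(6*(x - 9)) + 6 = -48] subtract 6: x sits inside (… + 6), so sub: 6*(x - 9) = -54.
Step 2. [6*(x - 9) = -54] 6·(inner) — divide through by 6 ⇒ div: x - 9 = -9.
Step 3. [x - 9 = -9] the outer -9 inverts by adding 9. So sub: x = 0.

Answer: x ∈ {0}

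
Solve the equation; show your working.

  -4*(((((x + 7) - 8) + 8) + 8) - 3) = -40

Step 1. [-4*(((((x + 7) - 8) + 8) + 8) - 3) = -40] leading coefficient -4: divide by -4 ⇒ div: ((((x + 7) - 8) + 8) + 8) - 3 = 10.
Step 2. [((((x + 7) - 8) + 8) + 8) - 3 = 10] the outer -3 inverts by adding 3, so sub: (((x + 7) - 8) + 8) + 8 = 13.
Step 3. [(((x + 7) - 8) + 8) + 8 = 13] subtract 8: x sits inside (… + 8), so sub: ((x + 7) - 8) + 8 = 5.
Step 4. [((x + 7) - 8) + 8 = 5] +8 is outermost — subtract 8 both sides ⇒ sub: (x + 7) - 8 = -3.
Step 5. [(x + 7) - 8 = -3] -8 is outermost — add 8 both sides ⇒ sub: x + 7 = 5.
Step 6. [x + 7 = 5] peel the +7: subtract 7 from each side, so sub: x = -2.

Answer: x ∈ {-2}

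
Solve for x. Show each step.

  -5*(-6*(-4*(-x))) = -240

Step 1. [-5*(-6*(-4*(-x))) = -240] -5 out front; divide by -5 ⇒ div: -6*(-4*(-x)) = 48.
Step 2. [-6*(-4*(-x)) = 48] divide by the outer -6, so div: -4*(-x) = -8.
Step 3. [-4*(-x) = -8] -4·(inner) — divide through by -4. So div: -x = 2.
Step 4. [-x = 2] LHS negated; negate both sides. So neg: x = -2.

Answer: x ∈ {-2}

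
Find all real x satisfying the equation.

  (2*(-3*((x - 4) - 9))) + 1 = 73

Step 1. [(2*(-3*((x - 4) - 9))) + 1 = 73] the outer +1 inverts by subtracting 1, so sub: 2*(-3*((x - 4) - 9)) = 72.
Step 2. [2*(-3*((x - 4) - 9)) = 72] LHS = 2·(…); ÷2 both sides, so div: -3*((x - 4) - 9) = 36.
Step 3. [-3*((x - 4) - 9) = 36] -3·(inner) — divide through by -3. So div: (x - 4) - 9 = -12.
Step 4. [(x - 4) - 9 = -12] -9 is outermost — add 9 both sides. So sub: x - 4 = -3.
Step 5. [x - 4 = -3] add 4: x sits inside (… - 4) ⇒ sub: x = 1.

Answer: x ∈ {1}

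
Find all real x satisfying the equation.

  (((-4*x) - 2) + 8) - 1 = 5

Step 1. [(((-4*x) - 2) + 8) - 1 = 5] add 1: x sits inside (… - 1), so sub: ((-4*x) - 2) + 8 = 6.
Step 2. [((-4*x) - 2) + 8 = 6] subtract 8: x sits inside (… + 8), so sub: (-4*x) - 2 = -2.
Step 3. [(-4*x) - 2 = -2] the outer -2 inverts by adding 2. So sub: -4*x = 0.
Step 4. [-4*x = 0] -4 out front; divide by -4 ⇒ div: x = 0.

Answer: x ∈ {0}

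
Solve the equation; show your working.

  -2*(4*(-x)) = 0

Step 1. [-2*(4*(-x)) = 0] LHS = -2·(…); ÷-2 both sides ⇒ div: 4*(-x) = 0.
Step 2. [4*(-x) = 0] 4·(inner) — divide through by 4. So div: -x = 0.
Step 3. [-x = 0] leading − — multiply by −1. So neg: x = 0.

Answer: x ∈ {0}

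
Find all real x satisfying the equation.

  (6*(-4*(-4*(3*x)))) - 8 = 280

Step 1. [(6*(-4*(-4*(3*x)))) - 8 = 280] add 8: x sits inside (… - 8) ⇒ sub: 6*(-4*(-4*(3*x))) = 288.
Step 2. [6*(-4*(-4*(3*x))) = 288] divide by the outer 6, so div: -4*(-4*(3*x)) = 48.
Step 3. [-4*(-4*(3*x)) = 48] LHS = -4·(…); ÷-4 both sides ⇒ div: -4*(3*x) = -12.
Step 4. [-4*(3*x) = -12] -4 out front; divide by -4, so div: 3*x = 3.
Step 5. [3*x = 3] leading coefficient 3: divide by 3. So div: x = 1.

Answer: x ∈ {1}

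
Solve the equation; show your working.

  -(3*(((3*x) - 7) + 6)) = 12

Step 1. [-(3*(((3*x) - 7) + 6)) = 12] flip signs both sides ⇒ neg: 3*(((3*x) - 7) + 6) = -12.
Step 2. [3*(((3*x) - 7) + 6) = -12] divide by the outer 3. So div: ((3*x) - 7) + 6 = -4.
Step 3. [((3*x) - 7) + 6 = -4] 6 comes off first (subtract 6) ⇒ sub: (3*x) - 7 = -10.
Step 4. [(3*x) - 7 = -10] -7 is outermost — add 7 both sides. So sub: 3*x = -3.
Step 5. [3*x = -3] 3·(inner) — divide through by 3 ⇒ div: x = -1.

Answer: x ∈ {-1}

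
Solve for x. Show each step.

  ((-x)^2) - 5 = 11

Step 1. [((-x)^2) - 5 = 11] -5 is outermost — add 5 both sides, so sub: (-x)^2 = 16.
Step 2. [(-x)^2 = 16] √ both sides: 16 ≥ 0 gives two branches ⇒ sqrt: -x = 4 or -4.
Step 3. [-x = 4 or -4] LHS negated; negate both sides, so neg: x = -4 or 4.

Answer: x ∈ {-4, 4}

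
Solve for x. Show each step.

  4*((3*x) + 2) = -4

Step 1. [4*((3*x) + 2) = -4] leading coefficient 4: divide by 4 ⇒ div: (3*x) + 2 = -1.
Step 2. [(3*x) + 2 = -1] peel the +2: subtract 2 from each side ⇒ sub: 3*x = -3.
Step 3. [3*x = -3] 3·(inner) — divide through by 3. So div: x = -1.

Answer: x ∈ {-1}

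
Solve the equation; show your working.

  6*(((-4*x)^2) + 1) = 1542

Step 1. [6*(((-4*x)^2) + 1) = 1542] LHS = 6·(…); ÷6 both sides. So div: ((-4*x)^2) + 1 = 257.
Step 2. [((-4*x)^2) + 1 = 257] +1 is outermost — subtract 1 both sides. So sub: (-4*x)^2 = 256.
Step 3. [(-4*x)^2 = 256] √ both sides: 256 ≥ 0 gives two branches, so sqrt: -4*x = 16 or -16.
Step 4. [-4*x = 16 or -16] LHS = -4·(…); ÷-4 both sides, so div: x = -4 or 4.

Answer: x ∈ {-4, 4}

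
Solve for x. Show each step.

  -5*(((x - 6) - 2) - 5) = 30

Step 1. [-5*(((x - 6) - 2) - 5) = 30] divide by the outer -5 ⇒ div: ((x - 6) - 2) - 5 = -6.
Step 2. [((x - 6) - 2) - 5 = -6] add 5: x sits inside (… - 5), so sub: (x - 6) - 2 = -1.
Step 3. [(x - 6) - 2 = -1] add 2: x sits inside (… - 2). So sub: x - 6 = 1.
Step 4. [x - 6 = 1] add 6: x sits inside (… - 6) ⇒ sub: x = 7.

Answer: x ∈ {7}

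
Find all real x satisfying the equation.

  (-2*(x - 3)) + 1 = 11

Step 1. [(-2*(x - 3)) + 1 = 11] the outer +1 inverts by subtracting 1, so sub: -2*(x - 3) = 10.
Step 2. [-2*(x - 3) = 10] -2 out front; divide by -2, so div: x - 3 = -5.
Step 3. [x - 3 = -5] -3 is outermost — add 3 both sides ⇒ sub: x = -2.

Answer: x ∈ {-2}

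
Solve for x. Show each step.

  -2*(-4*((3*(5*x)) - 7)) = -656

Step 1. [-2*(-4*((3*(5*x)) - 7)) = -656] -2·(inner) — divide through by -2, so div: -4*((3*(5*x)) - 7) = 328.
Step 2. [-4*((3*(5*x)) - 7) = 328] divide by the outer -4. So div: (3*(5*x)) - 7 = -82.
Step 3. [(3*(5*x)) - 7 = -82] the outer -7 inverts by adding 7. So sub: 3*(5*x) = -75.
Step 4. [3*(5*x) = -75] divide by the outer 3. So div: 5*x = -25.
Step 5. [5*x = -25] divide by the outer 5, so div: x = -5.

Answer: x ∈ {-5}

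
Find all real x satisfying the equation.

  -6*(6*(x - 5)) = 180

Step 1. [-6*(6*(x - 5)) = 180] leading coefficient -6: divide by -6. So div: 6*(x - 5) = -30.
Step 2. [6*(x - 5) = -30] divide by the outer 6, so div: x - 5 = -5.
Step 3. [x - 5 = -5] 5 comes off first (add 5). So sub: x = 0.

Answer: x ∈ {0}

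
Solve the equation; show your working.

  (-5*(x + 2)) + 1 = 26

Step 1. [(-5*(x + 2)) + 1 = 26] subtract 1: x sits inside (… + 1). So sub: -5*(x + 2) = 25.
Step 2. [-5*(x + 2) = 25] leading coefficient -5: divide by -5, so div: x + 2 = -5.
Step 3. [x + 2 = -5] peel the +2: subtract 2 from each side ⇒ sub: x = -7.

Answer: x ∈ {-7}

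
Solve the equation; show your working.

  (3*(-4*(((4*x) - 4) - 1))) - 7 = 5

Step 1. [(3*(-4*(((4*x) - 4) - 1))) - 7 = 5] -7 is outermost — add 7 both sides. So sub: 3*(-4*(((4*x) - 4) - 1)) = 12.
Step 2. [3*(-4*(((4*x) - 4) - 1)) = 12] LHS = 3·(…); ÷3 both sides ⇒ div: -4*(((4*x) - 4) - 1) = 4.
Step 3. [-4*(((4*x) - 4) - 1) = 4] -4·(inner) — divide through by -4. So div: ((4*x) - 4) - 1 = -1.
Step 4. [((4*x) - 4) - 1 = -1] add 1: x sits inside (… - 1), so sub: (4*x) - 4 = 0.
Step 5. [(4*x) - 4 = 0] 4 comes off first (add 4), so sub: 4*x = 4.
Step 6. [4*x = 4] divide by the outer 4, so div: x = 1.

Answer: x ∈ {1}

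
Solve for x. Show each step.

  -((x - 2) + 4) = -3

Step 1. [-((x - 2) + 4) = -3] leading − — multiply by −1, so neg: (x - 2) + 4 = 3.
Step 2. [(x - 2) + 4 = 3] peel the +4: subtract 4 from each side. So sub: x - 2 = -1.
Step 3. [x - 2 = -1] the outer -2 inverts by adding 2 ⇒ sub: x = 1.

Answer: x ∈ {1}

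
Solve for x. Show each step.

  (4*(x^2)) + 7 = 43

Step 1. [(4*(x^2)) + 7 = 43] 7 comes off first (subtract 7). So sub: 4*(x^2) = 36.
Step 2. [4*(x^2) = 36] leading coefficient 4: divide by 4, so div: x^2 = 9.
Step 3. [x^2 = 9] LHS squared, RHS 9 ≥ 0: apply √ (±) ⇒ sqrt: x = 3 or -3.

Answer: x ∈ {-3, 3}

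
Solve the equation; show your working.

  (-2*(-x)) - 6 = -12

Step 1. [(-2*(-x)) - 6 = -12] the outer -6 inverts by adding 6 ⇒ sub: -2*(-x) = -6.
Step 2. [-2*(-x) = -6] leading coefficient -2: divide by -2 ⇒ div: -x = 3.
Step 3. [-x = 3] flip signs both sides. So neg: x = -3.

Answer: x ∈ {-3}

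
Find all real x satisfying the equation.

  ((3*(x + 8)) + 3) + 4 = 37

Step 1. [((3*(x + 8)) + 3) + 4 = 37] peel the +4: subtract 4 from each side ⇒ sub: (3*(x + 8)) + 3 = 33.
Step 2. [(3*(x + 8)) + 3 = 33] 3 | LHS and 3 | 33: pull 3 out ⇒ factor: (x + 8) + 1 = 11.
Step 3. [(x + 8) + 1 = 11] peel the +1: subtract 1 from each side, so sub: x + 8 = 10.
Step 4. [x + 8 = 10] subtract 8: x sits inside (… + 8), so sub: x = 2.

Answer: x ∈ {2}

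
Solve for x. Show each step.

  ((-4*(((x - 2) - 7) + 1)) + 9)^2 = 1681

Step 1. [((-4*(((x - 2) - 7) + 1)) + 9)^2 = 1681] LHS squared, RHS 1681 ≥ 0: apply √ (±). So sqrt: (-4*(((x - 2) - 7) + 1)) + 9 = 41 or -41.
Step 2. [(-4*(((x - 2) - 7) + 1)) + 9 = 41 or -41] subtract 9: x sits inside (… + 9). So sub: -4*(((x - 2) - 7) + 1) = 32 or -50.
Step 3. [-4*(((x - 2) - 7) + 1) = 32 or -50] divide by the outer -4, so div: ((x - 2) - 7) + 1 = -8 or 25/2.
Step 4. [((x - 2) - 7) + 1 = -8 or 25/2] subtract 1: x sits inside (… + 1) ⇒ sub: (x - 2) - 7 = -9 or 23/2.
Step 5. [(x - 2) - 7 = -9 or 23/2] add 7: x sits inside (… - 7). So sub: x - 2 = -2 or 37/2.
Step 6. [x - 2 = -2 or 37/2] the outer -2 inverts by adding 2. So sub: x = 0 or 41/2.

Answer: x ∈ {0, 41/2}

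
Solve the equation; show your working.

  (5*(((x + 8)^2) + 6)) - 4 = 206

Step 1. [(5*(((x + 8)^2) + 6)) - 4 = 206] add 4: x sits inside (… - 4) ⇒ sub: 5*(((x + 8)^2) + 6) = 210.
Step 2. [5*(((x + 8)^2) + 6) = 210] 5 out front; divide by 5. So div: ((x + 8)^2) + 6 = 42.
Step 3. [((x + 8)^2) + 6 = 42] subtract 6: x sits inside (… + 6). So sub: (x + 8)^2 = 36.
Step 4. [(x + 8)^2 = 36] LHS squared, RHS 36 ≥ 0: apply √ (±), so sqrt: x + 8 = 6 or -6.
Step 5. [x + 8 = 6 or -6] 8 comes off first (subtract 8) ⇒ sub: x = -2 or -14.

Answer: x ∈ {-14, -2}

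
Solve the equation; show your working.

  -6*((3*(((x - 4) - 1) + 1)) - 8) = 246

Step 1. [-6*((3*(((x - 4) - 1) + 1)) - 8) = 246] LHS = -6·(…); ÷-6 both sides. So div: (3*(((x - 4) - 1) + 1)) - 8 = -41.
Step 2. [(3*(((x - 4) - 1) + 1)) - 8 = -41] the outer -8 inverts by adding 8, so sub: 3*(((x - 4) - 1) + 1) = -33.
Step 3. [3*(((x - 4) - 1) + 1) = -33] 3·(inner) — divide through by 3, so div: ((x - 4) - 1) + 1 = -11.
Step 4. [((x - 4) - 1) + 1 = -11] peel the +1: subtract 1 from each side. So sub: (x - 4) - 1 = -12.
Step 5. [(x - 4) - 1 = -12] -1 is outermost — add 1 both sides, so sub: x - 4 = -11.
Step 6. [x - 4 = -11] add 4: x sits inside (… - 4). So sub: x = -7.

Answer: x ∈ {-7}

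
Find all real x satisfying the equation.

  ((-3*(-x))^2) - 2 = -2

Step 1. [((-3*(-x))^2) - 2 = -2] add 2: x sits inside (… - 2) ⇒ sub: (-3*(-x))^2 = 0.
Step 2. [(-3*(-x))^2 = 0] 0 ≥ 0, LHS is (·)² — take ±√ ⇒ sqrt: -3*(-x) = 0.
Step 3. [-3*(-x) = 0] -3·(inner) — divide through by -3. So div: -x = 0.
Step 4. [-x = 0] leading − — multiply by −1. So neg: x = 0.

Answer: x ∈ {0}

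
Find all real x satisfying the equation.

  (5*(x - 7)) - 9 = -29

Step 1. [(5*(x - 7)) - 9 = -29] peel the -9: add 9 from each side, so sub: 5*(x - 7) = -20.
Step 2. [5*(x - 7) = -20] LHS = 5·(…); ÷5 both sides, so div: x - 7 = -4.
Step 3. [x - 7 = -4] -7 is outermost — add 7 both sides ⇒ sub: x = 3.

Answer: x ∈ {3}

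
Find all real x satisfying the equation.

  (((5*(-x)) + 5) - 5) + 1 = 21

Step 1. [(((5*(-x)) + 5) - 5) + 1 = 21] the outer +1 inverts by subtracting 1 ⇒ sub: ((5*(-x)) + 5) - 5 = 20.
Step 2. [((5*(-x)) + 5) - 5 = 20] 5 comes off first (add 5) ⇒ sub: (5*(-x)) + 5 = 25.
Step 3. [(5*(-x)) + 5 = 25] common factor 5 (LHS and 25) — divide through ⇒ factor: (-x) + 1 = 5.
Step 4. [(-x) + 1 = 5] +1 is outermost — subtract 1 both sides. So sub: -x = 4.
Step 5. [-x = 4] leading − — multiply by −1, so neg: x = -4.

Answer: x ∈ {-4}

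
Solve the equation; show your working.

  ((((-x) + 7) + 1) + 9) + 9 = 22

Step 1. [((((-x) + 7) + 1) + 9) + 9 = 22] peel the +9: subtract 9 from each side. So sub: (((-x) + 7) + 1) + 9 = 13.
Step 2. [(((-x) + 7) + 1) + 9 = 13] peel the +9: subtract 9 from each side, so sub: ((-x) + 7) + 1 = 4.
Step 3. [((-x) + 7) + 1 = 4] subtract 1: x sits inside (… + 1) ⇒ sub: (-x) + 7 = 3.
Step 4. [(-x) + 7 = 3] peel the +7: subtract 7 from each side ⇒ sub: -x = -4.
Step 5. [-x = -4] flip signs both sides. So neg: x = 4.

Answer: x ∈ {4}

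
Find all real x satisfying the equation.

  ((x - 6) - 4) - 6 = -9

Step 1. [((x - 6) - 4) - 6 = -9] -6 is outermost — add 6 both sides, so sub: (x - 6) - 4 = -3.
Step 2. [(x - 6) - 4 = -3] add 4: x sits inside (… - 4). So sub: x - 6 = 1.
Step 3. [x - 6 = 1] add 6: x sits inside (… - 6). So sub: x = 7.

Answer: x ∈ {7}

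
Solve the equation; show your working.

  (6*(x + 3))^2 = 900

Step 1. [(6*(x + 3))^2 = 900] LHS squared, RHS 900 ≥ 0: apply √ (±), so sqrt: 6*(x + 3) = 30 or -30.
Step 2. [6*(x + 3) = 30 or -30] 6 out front; divide by 6, so div: x + 3 = 5 or -5.
Step 3. [x + 3 = 5 or -5] the outer +3 inverts by subtracting 3. So sub: x = 2 or -8.

Answer: x ∈ {-8, 2}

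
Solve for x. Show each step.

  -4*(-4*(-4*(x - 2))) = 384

Step 1. [-4*(-4*(-4*(x - 2))) = 384] LHS = -4·(…); ÷-4 both sides. So div: -4*(-4*(x - 2)) = -96.
Step 2. [-4*(-4*(x - 2)) = -96] leading coefficient -4: divide by -4, so div: -4*(x - 2) = 24.
Step 3. [-4*(x - 2) = 24] divide by the outer -4 ⇒ div: x - 2 = -6.
Step 4. [x - 2 = -6] add 2: x sits inside (… - 2), so sub: x = -4.

Answer: x ∈ {-4}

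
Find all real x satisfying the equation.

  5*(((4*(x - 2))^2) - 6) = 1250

Step 1. [5*(((4*(x - 2))^2) - 6) = 1250] LHS = 5·(…); ÷5 both sides ⇒ div: ((4*(x - 2))^2) - 6 = 250.
Step 2. [((4*(x - 2))^2) - 6 = 250] 6 comes off first (add 6), so sub: (4*(x - 2))^2 = 256.
Step 3. [(4*(x - 2))^2 = 256] 256 ≥ 0, LHS is (·)² — take ±√. So sqrt: 4*(x - 2) = 16 or -16.
Step 4. [4*(x - 2) = 16 or -16] 4·(inner) — divide through by 4 ⇒ div: x - 2 = 4 or -4.
Step 5. [x - 2 = 4 or -4] add 2: x sits inside (… - 2), so sub: x = 6 or -2.

Answer: x ∈ {-2, 6}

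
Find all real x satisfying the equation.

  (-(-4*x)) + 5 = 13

Step 1. [(-(-4*x)) + 5 = 13] peel the +5: subtract 5 from each side. So sub: -(-4*x) = 8.
Step 2. [-(-4*x) = 8] leading − — multiply by −1. So neg: -4*x = -8.
Step 3. [-4*x = -8] leading coefficient -4: divide by -4. So div: x = 2.

Answer: x ∈ {2}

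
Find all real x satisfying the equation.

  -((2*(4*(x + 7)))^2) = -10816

Step 1. [-((2*(4*(x + 7)))^2) = -10816] leading − — multiply by −1, so neg: (2*(4*(x + 7)))^2 = 10816.
Step 2. [(2*(4*(x + 7)))^2 = 10816] LHS squared, RHS 10816 ≥ 0: apply √ (±), so sqrt: 2*(4*(x + 7)) = 104 or -104.
Step 3. [2*(4*(x + 7)) = 104 or -104] 2 out front; divide by 2 ⇒ div: 4*(x + 7) = 52 or -52.
Step 4. [4*(x + 7) = 52 or -52] 4·(inner) — divide through by 4. So div: x + 7 = 13 or -13.
Step 5. [x + 7 = 13 or -13] +7 is outermost — subtract 7 both sides. So sub: x = 6 or -20.

Answer: x ∈ {-20, 6}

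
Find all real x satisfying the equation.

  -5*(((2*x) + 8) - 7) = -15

Step 1. [-5*(((2*x) + 8) - 7) = -15] -5 out front; divide by -5 ⇒ div: ((2*x) + 8) - 7 = 3.
Step 2. [((2*x) + 8) - 7 = 3] add 7: x sits inside (… - 7). So sub: (2*x) + 8 = 10.
Step 3. [(2*x) + 8 = 10] common factor 2 (LHS and 10) — divide through. So factor: x + 4 = 5.
Step 4. [x + 4 = 5] the outer +4 inverts by subtracting 4 ⇒ sub: x = 1.

Answer: x ∈ {1}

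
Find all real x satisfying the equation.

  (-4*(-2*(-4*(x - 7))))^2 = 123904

Step 1. [(-4*(-2*(-4*(x - 7))))^2 = 123904] 123904 ≥ 0, LHS is (·)² — take ±√, so sqrt: -4*(-2*(-4*(x - 7))) = 352 or -352.
Step 2. [-4*(-2*(-4*(x - 7))) = 352 or -352] leading coefficient -4: divide by -4, so div: -2*(-4*(x - 7)) = -88 or 88.
Step 3. [-2*(-4*(x - 7)) = -88 or 88] divide by the outer -2 ⇒ div: -4*(x - 7) = 44 or -44.
Step 4. [-4*(x - 7) = 44 or -44] LHS = -4·(…); ÷-4 both sides ⇒ div: x - 7 = -11 or 11.
Step 5. [x - 7 = -11 or 11] the outer -7 inverts by adding 7. So sub: x = -4 or 18.

Answer: x ∈ {-4, 18}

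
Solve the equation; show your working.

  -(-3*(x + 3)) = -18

Step 1. [-(-3*(x + 3)) = -18] leading − — multiply by −1, so neg: -3*(x + 3) = 18.
Step 2. [-3*(x + 3) = 18] -3 out front; divide by -3, so div: x + 3 = -6.
Step 3. [x + 3 = -6] +3 is outermost — subtract 3 both sides, so sub: x = -9.

Answer: x ∈ {-9}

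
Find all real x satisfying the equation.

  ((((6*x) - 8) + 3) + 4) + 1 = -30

Step 1. [((((6*x) - 8) + 3) + 4) + 1 = -30] subtract 1: x sits inside (… + 1) ⇒ sub: (((6*x) - 8) + 3) + 4 = -31.
Step 2. [(((6*x) - 8) + 3) + 4 = -31] peel the +4: subtract 4 from each side ⇒ sub: ((6*x) - 8) + 3 = -35.
Step 3. [((6*x) - 8) + 3 = -35] the outer +3 inverts by subtracting 3. So sub: (6*x) - 8 = -38.
Step 4. [(6*x) - 8 = -38] 8 comes off first (add 8). So sub: 6*x = -30.
Step 5. [6*x = -30] 6·(inner) — divide through by 6 ⇒ div: x = -5.

Answer: x ∈ {-5}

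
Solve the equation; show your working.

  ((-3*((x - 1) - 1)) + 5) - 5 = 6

Step 1. [((-3*((x - 1) - 1)) + 5) - 5 = 6] the outer -5 inverts by adding 5, so sub: (-3*((x - 1) - 1)) + 5 = 11.
Step 2. [(-3*((x - 1) - 1)) + 5 = 11] 5 comes off first (subtract 5) ⇒ sub: -3*((x - 1) - 1) = 6.
Step 3. [-3*((x - 1) - 1) = 6] -3·(inner) — divide through by -3 ⇒ div: (x - 1) - 1 = -2.
Step 4. [(x - 1) - 1 = -2] peel the -1: add 1 from each side ⇒ sub: x - 1 = -1.
Step 5. [x - 1 = -1] the outer -1 inverts by adding 1, so sub: x = 0.

Answer: x ∈ {0}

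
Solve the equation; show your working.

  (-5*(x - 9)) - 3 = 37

Step 1. [(-5*(x - 9)) - 3 = 37] 3 comes off first (add 3) ⇒ sub: -5*(x - 9) = 40.
Step 2. [-5*(x - 9) = 40] divide by the outer -5. So div: x - 9 = -8.
Step 3. [x - 9 = -8] the outer -9 inverts by adding 9. So sub: x = 1.

Answer: x ∈ {1}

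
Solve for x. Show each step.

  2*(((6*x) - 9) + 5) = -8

Step 1. [2*(((6*x) - 9) + 5) = -8] LHS = 2·(…); ÷2 both sides ⇒ div: ((6*x) - 9) + 5 = -4.
Step 2. [((6*x) - 9) + 5 = -4] the outer +5 inverts by subtracting 5 ⇒ sub: (6*x) - 9 = -9.
Step 3. [(6*x) - 9 = -9] 9 comes off first (add 9) ⇒ sub: 6*x = 0.
Step 4. [6*x = 0] divide by the outer 6, so div: x = 0.

Answer: x ∈ {0}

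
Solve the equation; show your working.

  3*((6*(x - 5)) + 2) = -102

Step 1. [3*((6*(x - 5)) + 2) = -102] divide by the outer 3, so div: (6*(x - 5)) + 2 = -34.
Step 2. [(6*(x - 5)) + 2 = -34] 2 comes off first (subtract 2), so sub: 6*(x - 5) = -36.
Step 3. [6*(x - 5) = -36] 6 out front; divide by 6, so div: x - 5 = -6.
Step 4. [x - 5 = -6] the outer -5 inverts by adding 5, so sub: x = -1.

Answer: x ∈ {-1}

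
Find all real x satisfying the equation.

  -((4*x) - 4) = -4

Step 1. [-((4*x) - 4) = -4] leading − — multiply by −1 ⇒ neg: (4*x) - 4 = 4.
Step 2. [(4*x) - 4 = 4] the outer -4 inverts by adding 4 ⇒ sub: 4*x = 8.
Step 3. [4*x = 8] leading coefficient 4: divide by 4. So div: x = 2.

Answer: x ∈ {2}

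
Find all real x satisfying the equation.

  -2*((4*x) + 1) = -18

Step 1. [-2*((4*x) + 1) = -18] -2 out front; divide by -2, so div: (4*x) + 1 = 9.
Step 2. [(4*x) + 1 = 9] subtract 1: x sits inside (… + 1), so sub: 4*x = 8.
Step 3. [4*x = 8] leading coefficient 4: divide by 4, so div: x = 2.

Answer: x ∈ {2}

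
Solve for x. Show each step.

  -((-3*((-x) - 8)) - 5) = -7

Step 1. [-((-3*((-x) - 8)) - 5) = -7] LHS negated; negate both sides, so neg: (-3*((-x) - 8)) - 5 = 7.
Step 2. [(-3*((-x) - 8)) - 5 = 7] 5 comes off first (add 5). So sub: -3*((-x) - 8) = 12.
Step 3. [-3*((-x) - 8) = 12] -3 out front; divide by -3, so div: (-x) - 8 = -4.
Step 4. [(-x) - 8 = -4] -8 is outermost — add 8 both sides. So sub: -x = 4.
Step 5. [-x = 4] leading − — multiply by −1 ⇒ neg: x = -4.

Answer: x ∈ {-4}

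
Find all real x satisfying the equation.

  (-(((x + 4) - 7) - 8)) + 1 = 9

Step 1. [(-(((x + 4) - 7) - 8)) + 1 = 9] peel the +1: subtract 1 from each side ⇒ sub: -(((x + 4) - 7) - 8) = 8.
Step 2. [-(((x + 4) - 7) - 8) = 8] flip signs both sides, so neg: ((x + 4) - 7) - 8 = -8.
Step 3. [((x + 4) - 7) - 8 = -8] add 8: x sits inside (… - 8), so sub: (x + 4) - 7 = 0.
Step 4. [(x + 4) - 7 = 0] peel the -7: add 7 from each side ⇒ sub: x + 4 = 7.
Step 5. [x + 4 = 7] subtract 4: x sits inside (… + 4). So sub: x = 3.

Answer: x ∈ {3}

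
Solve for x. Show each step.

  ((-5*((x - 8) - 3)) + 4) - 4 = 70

Step 1. [((-5*((x - 8) - 3)) + 4) - 4 = 70] add 4: x sits inside (… - 4) ⇒ sub: (-5*((x - 8) - 3)) + 4 = 74.
Step 2. [(-5*((x - 8) - 3)) + 4 = 74] peel the +4: subtract 4 from each side. So sub: -5*((x - 8) - 3) = 70.
Step 3. [-5*((x - 8) - 3) = 70] -5 out front; divide by -5 ⇒ div: (x - 8) - 3 = -14.
Step 4. [(x - 8) - 3 = -14] the outer -3 inverts by adding 3 ⇒ sub: x - 8 = -11.
Step 5. [x - 8 = -11] the outer -8 inverts by adding 8. So sub: x = -3.

Answer: x ∈ {-3}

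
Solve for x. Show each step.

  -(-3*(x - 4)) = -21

Step 1. [-(-3*(x - 4)) = -21] leading − — multiply by −1, so neg: -3*(x - 4) = 21.
Step 2. [-3*(x - 4) = 21] LHS = -3·(…); ÷-3 both sides, so div: x - 4 = -7.
Step 3. [x - 4 = -7] add 4: x sits inside (… - 4), so sub: x = -3.

Answer: x ∈ {-3}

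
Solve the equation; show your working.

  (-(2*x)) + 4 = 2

Step 1. [(-(2*x)) + 4 = 2] peel the +4: subtract 4 from each side. So sub: -(2*x) = -2.
Step 2. [-(2*x) = -2] leading − — multiply by −1. So neg: 2*x = 2.
Step 3. [2*x = 2] 2·(inner) — divide through by 2, so div: x = 1.

Answer: x ∈ {1}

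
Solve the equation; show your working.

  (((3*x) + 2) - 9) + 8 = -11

Step 1. [(((3*x) + 2) - 9) + 8 = -11] +8 is outermost — subtract 8 both sides, so sub: ((3*x) + 2) - 9 = -19.
Step 2. [((3*x) + 2) - 9 = -19] 9 comes off first (add 9), so sub: (3*x) + 2 = -10.
Step 3. [(3*x) + 2 = -10] subtract 2: x sits inside (… + 2), so sub: 3*x = -12.
Step 4. [3*x = -12] LHS = 3·(…); ÷3 both sides, so div: x = -4.

Answer: x ∈ {-4}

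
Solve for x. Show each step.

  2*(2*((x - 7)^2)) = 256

Step 1. [2*(2*((x - 7)^2)) = 256] LHS = 2·(…); ÷2 both sides ⇒ div: 2*((x - 7)^2) = 128.
Step 2. [2*((x - 7)^2) = 128] divide by the outer 2, so div: (x - 7)^2 = 64.
Step 3. [(x - 7)^2 = 64] LHS squared, RHS 64 ≥ 0: apply √ (±), so sqrt: x - 7 = 8 or -8.
Step 4. [x - 7 = 8 or -8] -7 is outermost — add 7 both sides ⇒ sub: x = 15 or -1.

Answer: x ∈ {-1, 15}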